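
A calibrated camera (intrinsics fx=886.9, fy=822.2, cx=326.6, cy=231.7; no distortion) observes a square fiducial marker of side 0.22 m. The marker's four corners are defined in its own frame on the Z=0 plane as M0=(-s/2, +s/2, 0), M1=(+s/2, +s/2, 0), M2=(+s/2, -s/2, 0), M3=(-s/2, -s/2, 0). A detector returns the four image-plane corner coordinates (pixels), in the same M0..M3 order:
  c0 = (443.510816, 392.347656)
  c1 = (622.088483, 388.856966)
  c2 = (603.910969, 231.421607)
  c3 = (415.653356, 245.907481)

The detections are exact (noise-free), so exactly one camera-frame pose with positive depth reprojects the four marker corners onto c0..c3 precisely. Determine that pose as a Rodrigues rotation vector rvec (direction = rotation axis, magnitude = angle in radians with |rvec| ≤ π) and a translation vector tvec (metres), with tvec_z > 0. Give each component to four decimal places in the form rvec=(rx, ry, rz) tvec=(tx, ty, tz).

rvec=(0.3372, 0.3253, -0.1460) tvec=(0.2330, 0.1119, 1.0770)

Intrinsics K: fx=886.9, fy=822.2, cx=326.6, cy=231.7
Marker side s = 0.22 m; corners in marker frame (Z=0):
  M0 = (-0.1100, +0.1100, 0)
  M1 = (+0.1100, +0.1100, 0)
  M2 = (+0.1100, -0.1100, 0)
  M3 = (-0.1100, -0.1100, 0)
Detected image corners:
  c0 = (443.510816, 392.347656) px
  c1 = (622.088483, 388.856966) px
  c2 = (603.910969, 231.421607) px
  c3 = (415.653356, 245.907481) px
Planar DLT: solve 8×8 A·h = b for H (H[2,2]=1):
  H  [+670.17558 +250.87099 +518.49247]
  H  [-138.38875 +777.58021 +317.12016]
  H  [-0.31243 +0.27910 +1.00000]
B = K⁻¹H; ‖b₁‖=0.928523, ‖b₂‖=0.928523; λ = 2/(‖b₁‖+‖b₂‖) = 1.076980, sign → tz>0 ⇒ λ=+1.076980
r₁ = λ·B[:,0] = (+0.93771,-0.08645,-0.33648); r₂ = λ·B[:,1] = (+0.19395,+0.93383,+0.30058)
r₃ = r₁×r₂ = (+0.28823,-0.34712,+0.89243); SVD([r₁ r₂ r₃]) → R = UVᵀ:
  R  [+0.93771 +0.19395 +0.28823]
  R  [-0.08645 +0.93383 -0.34712]
  R  [-0.33648 +0.30058 +0.89243]
t = (+0.23302, +0.11189, +1.07698) m
tr R = 2.763975; θ = arccos((tr R − 1)/2) = 0.490734 rad = 28.117°
axis k = ((R−Rᵀ)₃₂, (R−Rᵀ)₁₃, (R−Rᵀ)₂₁) / (2 sinθ) = (+0.687179, +0.662784, -0.297492)
rvec = θ·k = (+0.337222, +0.325251, -0.145989)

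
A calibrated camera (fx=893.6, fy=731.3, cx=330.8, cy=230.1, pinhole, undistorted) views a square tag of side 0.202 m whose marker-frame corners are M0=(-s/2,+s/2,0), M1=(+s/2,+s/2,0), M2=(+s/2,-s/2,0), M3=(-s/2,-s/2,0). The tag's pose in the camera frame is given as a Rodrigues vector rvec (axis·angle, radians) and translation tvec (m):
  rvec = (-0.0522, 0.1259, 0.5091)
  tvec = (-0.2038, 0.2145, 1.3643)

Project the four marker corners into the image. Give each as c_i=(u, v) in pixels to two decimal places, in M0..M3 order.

Intrinsics K: fx=893.6, fy=731.3, cx=330.8, cy=230.1
Marker side s = 0.202 m; corners in marker frame (Z=0):
  M0 = (-0.1010, +0.1010, 0)
  M1 = (+0.1010, +0.1010, 0)
  M2 = (+0.1010, -0.1010, 0)
  M3 = (-0.1010, -0.1010, 0)
rvec = (-0.0522, 0.1259, 0.5091), |rvec| = θ = 0.52703 rad = 30.196°
Rodrigues: sinθ=0.50297, 1−cosθ=0.13569; R = I + sinθ·[k]× + (1−cosθ)·[k]×²:
    [+0.86564 -0.48907 +0.10717]
    [+0.48265 +0.87205 +0.08113]
    [-0.13313 -0.01850 +0.99093]
t = (-0.2038, 0.2145, 1.3643) m
M0: Pc = R·M0+t = (-0.34063, +0.25383, +1.37588); u = 893.6·(-0.34063)/1.37588 + 330.8 = 109.5720, v = 731.3·(+0.25383)/1.37588 + 230.1 = 365.0143
M1: Pc = R·M1+t = (-0.16577, +0.35132, +1.34898); u = 893.6·(-0.16577)/1.34898 + 330.8 = 220.9922, v = 731.3·(+0.35132)/1.34898 + 230.1 = 420.5569
M2: Pc = R·M2+t = (-0.06697, +0.17517, +1.35272); u = 893.6·(-0.06697)/1.35272 + 330.8 = 286.5569, v = 731.3·(+0.17517)/1.35272 + 230.1 = 324.7995
M3: Pc = R·M3+t = (-0.24183, +0.07768, +1.37962); u = 893.6·(-0.24183)/1.37962 + 330.8 = 174.1604, v = 731.3·(+0.07768)/1.37962 + 230.1 = 271.2740

c0=(109.57, 365.01) c1=(220.99, 420.56) c2=(286.56, 324.80) c3=(174.16, 271.27)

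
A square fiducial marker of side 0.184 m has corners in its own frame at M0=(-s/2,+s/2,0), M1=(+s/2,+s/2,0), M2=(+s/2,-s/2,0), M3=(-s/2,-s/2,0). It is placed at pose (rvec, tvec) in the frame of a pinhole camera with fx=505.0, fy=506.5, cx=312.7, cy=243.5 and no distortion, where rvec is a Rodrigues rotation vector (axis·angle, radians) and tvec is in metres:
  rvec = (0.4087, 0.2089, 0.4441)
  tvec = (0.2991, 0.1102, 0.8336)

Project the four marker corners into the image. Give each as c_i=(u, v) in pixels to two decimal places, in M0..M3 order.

c0=(417.66, 326.17) c1=(515.21, 377.29) c2=(579.67, 292.78) c3=(471.03, 238.75)

Intrinsics K: fx=505.0, fy=506.5, cx=312.7, cy=243.5
Marker side s = 0.184 m; corners in marker frame (Z=0):
  M0 = (-0.0920, +0.0920, 0)
  M1 = (+0.0920, +0.0920, 0)
  M2 = (+0.0920, -0.0920, 0)
  M3 = (-0.0920, -0.0920, 0)
rvec = (0.4087, 0.2089, 0.4441), |rvec| = θ = 0.63867 rad = 36.593°
Rodrigues: sinθ=0.59613, 1−cosθ=0.19711; R = I + sinθ·[k]× + (1−cosθ)·[k]×²:
    [+0.88361 -0.37326 +0.28269]
    [+0.45578 +0.82398 -0.33665]
    [-0.10728 +0.42631 +0.89819]
t = (0.2991, 0.1102, 0.8336) m
M0: Pc = R·M0+t = (+0.18347, +0.14407, +0.88269); u = 505.0·(+0.18347)/0.88269 + 312.7 = 417.6649, v = 506.5·(+0.14407)/0.88269 + 243.5 = 326.1720
M1: Pc = R·M1+t = (+0.34605, +0.22794, +0.86295); u = 505.0·(+0.34605)/0.86295 + 312.7 = 515.2100, v = 506.5·(+0.22794)/0.86295 + 243.5 = 377.2854
M2: Pc = R·M2+t = (+0.41473, +0.07633, +0.78451); u = 505.0·(+0.41473)/0.78451 + 312.7 = 579.6685, v = 506.5·(+0.07633)/0.78451 + 243.5 = 292.7777
M3: Pc = R·M3+t = (+0.25215, -0.00754, +0.80425); u = 505.0·(+0.25215)/0.80425 + 312.7 = 471.0276, v = 506.5·(-0.00754)/0.80425 + 243.5 = 238.7532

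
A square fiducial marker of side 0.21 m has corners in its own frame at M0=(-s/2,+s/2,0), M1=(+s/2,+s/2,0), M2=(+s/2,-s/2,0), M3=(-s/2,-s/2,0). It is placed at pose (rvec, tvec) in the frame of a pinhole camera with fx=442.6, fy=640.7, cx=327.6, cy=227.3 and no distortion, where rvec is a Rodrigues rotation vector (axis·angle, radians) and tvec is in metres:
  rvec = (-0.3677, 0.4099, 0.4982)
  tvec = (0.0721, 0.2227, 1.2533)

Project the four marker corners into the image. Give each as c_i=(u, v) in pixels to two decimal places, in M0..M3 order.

Intrinsics K: fx=442.6, fy=640.7, cx=327.6, cy=227.3
Marker side s = 0.21 m; corners in marker frame (Z=0):
  M0 = (-0.1050, +0.1050, 0)
  M1 = (+0.1050, +0.1050, 0)
  M2 = (+0.1050, -0.1050, 0)
  M3 = (-0.1050, -0.1050, 0)
rvec = (-0.3677, 0.4099, 0.4982), |rvec| = θ = 0.74258 rad = 42.547°
Rodrigues: sinθ=0.67619, 1−cosθ=0.26327; R = I + sinθ·[k]× + (1−cosθ)·[k]×²:
    [+0.80128 -0.52562 +0.28579]
    [+0.38170 +0.81695 +0.43233]
    [-0.46072 -0.23733 +0.85523]
t = (0.0721, 0.2227, 1.2533) m
M0: Pc = R·M0+t = (-0.06722, +0.26840, +1.27676); u = 442.6·(-0.06722)/1.27676 + 327.6 = 304.2960, v = 640.7·(+0.26840)/1.27676 + 227.3 = 361.9886
M1: Pc = R·M1+t = (+0.10104, +0.34856, +1.18001); u = 442.6·(+0.10104)/1.18001 + 327.6 = 365.5000, v = 640.7·(+0.34856)/1.18001 + 227.3 = 416.5541
M2: Pc = R·M2+t = (+0.21142, +0.17700, +1.22984); u = 442.6·(+0.21142)/1.22984 + 327.6 = 403.6880, v = 640.7·(+0.17700)/1.22984 + 227.3 = 319.5095
M3: Pc = R·M3+t = (+0.04316, +0.09684, +1.32659); u = 442.6·(+0.04316)/1.32659 + 327.6 = 341.9983, v = 640.7·(+0.09684)/1.32659 + 227.3 = 274.0715

c0=(304.30, 361.99) c1=(365.50, 416.55) c2=(403.69, 319.51) c3=(342.00, 274.07)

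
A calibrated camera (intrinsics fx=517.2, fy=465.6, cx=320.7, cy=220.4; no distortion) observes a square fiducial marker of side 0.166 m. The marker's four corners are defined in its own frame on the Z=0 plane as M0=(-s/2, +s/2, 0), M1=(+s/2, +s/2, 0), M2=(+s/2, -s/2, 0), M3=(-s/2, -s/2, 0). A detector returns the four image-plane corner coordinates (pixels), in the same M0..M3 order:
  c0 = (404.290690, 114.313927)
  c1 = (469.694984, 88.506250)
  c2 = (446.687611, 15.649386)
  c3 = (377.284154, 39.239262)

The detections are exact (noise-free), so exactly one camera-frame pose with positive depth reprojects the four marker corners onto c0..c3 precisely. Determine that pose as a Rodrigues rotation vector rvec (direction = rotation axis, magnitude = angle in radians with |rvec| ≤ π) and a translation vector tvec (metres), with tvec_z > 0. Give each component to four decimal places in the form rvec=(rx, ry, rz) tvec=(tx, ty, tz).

Intrinsics K: fx=517.2, fy=465.6, cx=320.7, cy=220.4
Marker side s = 0.166 m; corners in marker frame (Z=0):
  M0 = (-0.0830, +0.0830, 0)
  M1 = (+0.0830, +0.0830, 0)
  M2 = (+0.0830, -0.0830, 0)
  M3 = (-0.0830, -0.0830, 0)
Detected image corners:
  c0 = (404.290690, 114.313927) px
  c1 = (469.694984, 88.506250) px
  c2 = (446.687611, 15.649386) px
  c3 = (377.284154, 39.239262) px
Planar DLT: solve 8×8 A·h = b for H (H[2,2]=1):
  H  [+519.08983 +260.06273 +425.50414]
  H  [-131.73477 +462.07648 +64.94678]
  H  [+0.26691 +0.25839 +1.00000]
B = K⁻¹H; ‖b₁‖=0.970180, ‖b₂‖=0.970180; λ = 2/(‖b₁‖+‖b₂‖) = 1.030736, sign → tz>0 ⇒ λ=+1.030736
r₁ = λ·B[:,0] = (+0.86391,-0.42186,+0.27511); r₂ = λ·B[:,1] = (+0.35314,+0.89686,+0.26634)
r₃ = r₁×r₂ = (-0.35910,-0.13294,+0.92378); SVD([r₁ r₂ r₃]) → R = UVᵀ:
  R  [+0.86391 +0.35314 -0.35910]
  R  [-0.42186 +0.89686 -0.13294]
  R  [+0.27511 +0.26634 +0.92378]
t = (+0.20887, -0.34414, +1.03074) m
tr R = 2.684558; θ = arccos((tr R − 1)/2) = 0.569299 rad = 32.618°
axis k = ((R−Rᵀ)₃₂, (R−Rᵀ)₁₃, (R−Rᵀ)₂₁) / (2 sinθ) = (+0.370354, -0.588276, -0.718867)
rvec = θ·k = (+0.210842, -0.334905, -0.409250)

rvec=(0.2108, -0.3349, -0.4093) tvec=(0.2089, -0.3441, 1.0307)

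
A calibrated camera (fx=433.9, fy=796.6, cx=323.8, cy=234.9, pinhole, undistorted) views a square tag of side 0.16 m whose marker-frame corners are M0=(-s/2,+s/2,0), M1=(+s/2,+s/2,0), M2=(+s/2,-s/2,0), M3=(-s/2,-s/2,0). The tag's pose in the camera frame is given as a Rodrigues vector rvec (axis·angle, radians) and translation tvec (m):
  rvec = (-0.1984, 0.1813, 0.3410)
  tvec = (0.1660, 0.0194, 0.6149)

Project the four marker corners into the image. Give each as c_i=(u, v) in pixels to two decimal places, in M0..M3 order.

Intrinsics K: fx=433.9, fy=796.6, cx=323.8, cy=234.9
Marker side s = 0.16 m; corners in marker frame (Z=0):
  M0 = (-0.0800, +0.0800, 0)
  M1 = (+0.0800, +0.0800, 0)
  M2 = (+0.0800, -0.0800, 0)
  M3 = (-0.0800, -0.0800, 0)
rvec = (-0.1984, 0.1813, 0.3410), |rvec| = θ = 0.43418 rad = 24.877°
Rodrigues: sinθ=0.42067, 1−cosθ=0.09279; R = I + sinθ·[k]× + (1−cosθ)·[k]×²:
    [+0.92659 -0.34809 +0.14236]
    [+0.31268 +0.92339 +0.22265]
    [-0.20896 -0.16180 +0.96445]
t = (0.1660, 0.0194, 0.6149) m
M0: Pc = R·M0+t = (+0.06403, +0.06826, +0.61867); u = 433.9·(+0.06403)/0.61867 + 323.8 = 368.7037, v = 796.6·(+0.06826)/0.61867 + 234.9 = 322.7872
M1: Pc = R·M1+t = (+0.21228, +0.11829, +0.58524); u = 433.9·(+0.21228)/0.58524 + 323.8 = 481.1854, v = 796.6·(+0.11829)/0.58524 + 234.9 = 395.9052
M2: Pc = R·M2+t = (+0.26797, -0.02946, +0.61113); u = 433.9·(+0.26797)/0.61113 + 323.8 = 514.0617, v = 796.6·(-0.02946)/0.61113 + 234.9 = 196.5032
M3: Pc = R·M3+t = (+0.11972, -0.07949, +0.64456); u = 433.9·(+0.11972)/0.64456 + 323.8 = 404.3923, v = 796.6·(-0.07949)/0.64456 + 234.9 = 136.6647

c0=(368.70, 322.79) c1=(481.19, 395.91) c2=(514.06, 196.50) c3=(404.39, 136.66)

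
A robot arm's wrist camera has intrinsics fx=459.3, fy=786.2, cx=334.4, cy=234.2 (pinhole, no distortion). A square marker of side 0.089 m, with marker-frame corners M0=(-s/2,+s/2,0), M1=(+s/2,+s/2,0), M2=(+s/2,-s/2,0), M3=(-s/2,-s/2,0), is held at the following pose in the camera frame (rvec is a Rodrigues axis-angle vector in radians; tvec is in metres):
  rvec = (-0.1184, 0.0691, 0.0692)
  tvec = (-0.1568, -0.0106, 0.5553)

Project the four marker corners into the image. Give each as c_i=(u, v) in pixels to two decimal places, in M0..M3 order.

c0=(164.81, 277.67) c1=(237.18, 286.48) c2=(244.33, 161.12) c3=(173.20, 153.91)

Intrinsics K: fx=459.3, fy=786.2, cx=334.4, cy=234.2
Marker side s = 0.089 m; corners in marker frame (Z=0):
  M0 = (-0.0445, +0.0445, 0)
  M1 = (+0.0445, +0.0445, 0)
  M2 = (+0.0445, -0.0445, 0)
  M3 = (-0.0445, -0.0445, 0)
rvec = (-0.1184, 0.0691, 0.0692), |rvec| = θ = 0.15356 rad = 8.799°
Rodrigues: sinθ=0.15296, 1−cosθ=0.01177; R = I + sinθ·[k]× + (1−cosθ)·[k]×²:
    [+0.99523 -0.07301 +0.06474]
    [+0.06485 +0.99061 +0.12032]
    [-0.07292 -0.11555 +0.99062]
t = (-0.1568, -0.0106, 0.5553) m
M0: Pc = R·M0+t = (-0.20434, +0.03060, +0.55340); u = 459.3·(-0.20434)/0.55340 + 334.4 = 164.8096, v = 786.2·(+0.03060)/0.55340 + 234.2 = 277.6677
M1: Pc = R·M1+t = (-0.11576, +0.03637, +0.54691); u = 459.3·(-0.11576)/0.54691 + 334.4 = 237.1831, v = 786.2·(+0.03637)/0.54691 + 234.2 = 286.4798
M2: Pc = R·M2+t = (-0.10926, -0.05180, +0.55720); u = 459.3·(-0.10926)/0.55720 + 334.4 = 244.3337, v = 786.2·(-0.05180)/0.55720 + 234.2 = 161.1153
M3: Pc = R·M3+t = (-0.19784, -0.05757, +0.56369); u = 459.3·(-0.19784)/0.56369 + 334.4 = 173.1983, v = 786.2·(-0.05757)/0.56369 + 234.2 = 153.9073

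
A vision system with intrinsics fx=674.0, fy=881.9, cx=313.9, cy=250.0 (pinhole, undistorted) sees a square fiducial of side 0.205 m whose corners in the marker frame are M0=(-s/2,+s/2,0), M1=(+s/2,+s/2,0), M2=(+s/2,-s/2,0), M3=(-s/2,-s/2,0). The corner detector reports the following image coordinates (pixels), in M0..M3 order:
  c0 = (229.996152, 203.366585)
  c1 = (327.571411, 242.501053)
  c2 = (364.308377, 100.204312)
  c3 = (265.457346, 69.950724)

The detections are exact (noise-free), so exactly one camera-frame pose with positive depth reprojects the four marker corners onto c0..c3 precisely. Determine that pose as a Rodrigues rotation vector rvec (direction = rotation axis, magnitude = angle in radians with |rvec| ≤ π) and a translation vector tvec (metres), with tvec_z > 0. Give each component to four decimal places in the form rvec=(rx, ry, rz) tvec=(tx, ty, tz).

Intrinsics K: fx=674.0, fy=881.9, cx=313.9, cy=250.0
Marker side s = 0.205 m; corners in marker frame (Z=0):
  M0 = (-0.1025, +0.1025, 0)
  M1 = (+0.1025, +0.1025, 0)
  M2 = (+0.1025, -0.1025, 0)
  M3 = (-0.1025, -0.1025, 0)
Detected image corners:
  c0 = (229.996152, 203.366585) px
  c1 = (327.571411, 242.501053) px
  c2 = (364.308377, 100.204312) px
  c3 = (265.457346, 69.950724) px
Planar DLT: solve 8×8 A·h = b for H (H[2,2]=1):
  H  [+389.38908 -190.16321 +295.40032]
  H  [+122.58665 +664.44872 +153.13108]
  H  [-0.30224 -0.04773 +1.00000]
B = K⁻¹H; ‖b₁‖=0.811207, ‖b₂‖=0.811207; λ = 2/(‖b₁‖+‖b₂‖) = 1.232730, sign → tz>0 ⇒ λ=+1.232730
r₁ = λ·B[:,0] = (+0.88570,+0.27697,-0.37258); r₂ = λ·B[:,1] = (-0.32040,+0.94545,-0.05883)
r₃ = r₁×r₂ = (+0.33596,+0.17148,+0.92613); SVD([r₁ r₂ r₃]) → R = UVᵀ:
  R  [+0.88570 -0.32040 +0.33596]
  R  [+0.27697 +0.94545 +0.17148]
  R  [-0.37258 -0.05883 +0.92613]
t = (-0.03384, -0.13540, +1.23273) m
tr R = 2.757290; θ = arccos((tr R − 1)/2) = 0.497780 rad = 28.521°
axis k = ((R−Rᵀ)₃₂, (R−Rᵀ)₁₃, (R−Rᵀ)₂₁) / (2 sinθ) = (-0.241182, +0.741965, +0.625556)
rvec = θ·k = (-0.120055, +0.369335, +0.311389)

rvec=(-0.1201, 0.3693, 0.3114) tvec=(-0.0338, -0.1354, 1.2327)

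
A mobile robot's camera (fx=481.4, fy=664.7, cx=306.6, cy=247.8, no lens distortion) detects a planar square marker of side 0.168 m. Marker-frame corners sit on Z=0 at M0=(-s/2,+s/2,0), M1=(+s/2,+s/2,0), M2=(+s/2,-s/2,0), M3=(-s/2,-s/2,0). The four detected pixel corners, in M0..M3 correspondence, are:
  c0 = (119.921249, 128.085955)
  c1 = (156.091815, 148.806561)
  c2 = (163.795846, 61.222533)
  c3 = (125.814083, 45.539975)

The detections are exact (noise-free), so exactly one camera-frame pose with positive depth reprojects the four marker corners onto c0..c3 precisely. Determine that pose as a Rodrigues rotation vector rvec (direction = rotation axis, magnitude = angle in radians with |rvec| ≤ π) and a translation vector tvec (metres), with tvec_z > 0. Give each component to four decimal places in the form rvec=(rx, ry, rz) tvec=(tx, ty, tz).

Intrinsics K: fx=481.4, fy=664.7, cx=306.6, cy=247.8
Marker side s = 0.168 m; corners in marker frame (Z=0):
  M0 = (-0.0840, +0.0840, 0)
  M1 = (+0.0840, +0.0840, 0)
  M2 = (+0.0840, -0.0840, 0)
  M3 = (-0.0840, -0.0840, 0)
Detected image corners:
  c0 = (119.921249, 128.085955) px
  c1 = (156.091815, 148.806561) px
  c2 = (163.795846, 61.222533) px
  c3 = (125.814083, 45.539975) px
Planar DLT: solve 8×8 A·h = b for H (H[2,2]=1):
  H  [+164.15860 -9.51649 +140.72215]
  H  [+70.33812 +526.70732 +96.38608]
  H  [-0.39909 +0.21760 +1.00000]
B = K⁻¹H; ‖b₁‖=0.760488, ‖b₂‖=0.760488; λ = 2/(‖b₁‖+‖b₂‖) = 1.314945, sign → tz>0 ⇒ λ=+1.314945
r₁ = λ·B[:,0] = (+0.78263,+0.33479,-0.52479); r₂ = λ·B[:,1] = (-0.20823,+0.93529,+0.28613)
r₃ = r₁×r₂ = (+0.58662,-0.11466,+0.80170); SVD([r₁ r₂ r₃]) → R = UVᵀ:
  R  [+0.78263 -0.20823 +0.58662]
  R  [+0.33479 +0.93529 -0.11466]
  R  [-0.52479 +0.28613 +0.80170]
t = (-0.45310, -0.29954, +1.31495) m
tr R = 2.519628; θ = arccos((tr R − 1)/2) = 0.707770 rad = 40.552°
axis k = ((R−Rᵀ)₃₂, (R−Rᵀ)₁₃, (R−Rᵀ)₂₁) / (2 sinθ) = (+0.308233, +0.854746, +0.417614)
rvec = θ·k = (+0.218158, +0.604964, +0.295575)

rvec=(0.2182, 0.6050, 0.2956) tvec=(-0.4531, -0.2995, 1.3149)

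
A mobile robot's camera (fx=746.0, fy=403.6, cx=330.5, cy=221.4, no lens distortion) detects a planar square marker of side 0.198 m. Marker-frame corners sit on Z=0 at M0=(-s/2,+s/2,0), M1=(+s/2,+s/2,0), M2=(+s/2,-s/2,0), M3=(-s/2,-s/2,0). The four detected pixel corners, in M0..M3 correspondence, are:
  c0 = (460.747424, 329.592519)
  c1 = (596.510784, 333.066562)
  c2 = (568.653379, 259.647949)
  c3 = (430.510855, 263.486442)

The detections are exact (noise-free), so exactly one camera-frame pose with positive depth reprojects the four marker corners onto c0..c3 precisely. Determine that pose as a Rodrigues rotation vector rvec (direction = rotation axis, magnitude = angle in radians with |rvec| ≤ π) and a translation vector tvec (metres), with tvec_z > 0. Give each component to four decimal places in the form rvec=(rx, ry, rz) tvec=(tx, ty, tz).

rvec=(0.2804, 0.5637, -0.1936) tvec=(0.2514, 0.1952, 1.0400)

Intrinsics K: fx=746.0, fy=403.6, cx=330.5, cy=221.4
Marker side s = 0.198 m; corners in marker frame (Z=0):
  M0 = (-0.0990, +0.0990, 0)
  M1 = (+0.0990, +0.0990, 0)
  M2 = (+0.0990, -0.0990, 0)
  M3 = (-0.0990, -0.0990, 0)
Detected image corners:
  c0 = (460.747424, 329.592519) px
  c1 = (596.510784, 333.066562) px
  c2 = (568.653379, 259.647949) px
  c3 = (430.510855, 263.486442) px
Planar DLT: solve 8×8 A·h = b for H (H[2,2]=1):
  H  [+419.66493 +249.79118 +510.80771]
  H  [-157.33905 +410.63110 +297.14347]
  H  [-0.52888 +0.19991 +1.00000]
B = K⁻¹H; ‖b₁‖=0.961582, ‖b₂‖=0.961582; λ = 2/(‖b₁‖+‖b₂‖) = 1.039953, sign → tz>0 ⇒ λ=+1.039953
r₁ = λ·B[:,0] = (+0.82870,-0.10370,-0.55001); r₂ = λ·B[:,1] = (+0.25611,+0.94403,+0.20790)
r₃ = r₁×r₂ = (+0.49766,-0.31315,+0.80887); SVD([r₁ r₂ r₃]) → R = UVᵀ:
  R  [+0.82870 +0.25611 +0.49766]
  R  [-0.10370 +0.94403 -0.31315]
  R  [-0.55001 +0.20790 +0.80887]
t = (+0.25136, +0.19517, +1.03995) m
tr R = 2.581595; θ = arccos((tr R − 1)/2) = 0.658685 rad = 37.740°
axis k = ((R−Rᵀ)₃₂, (R−Rᵀ)₁₃, (R−Rᵀ)₂₁) / (2 sinθ) = (+0.425636, +0.855827, -0.293930)
rvec = θ·k = (+0.280360, +0.563721, -0.193607)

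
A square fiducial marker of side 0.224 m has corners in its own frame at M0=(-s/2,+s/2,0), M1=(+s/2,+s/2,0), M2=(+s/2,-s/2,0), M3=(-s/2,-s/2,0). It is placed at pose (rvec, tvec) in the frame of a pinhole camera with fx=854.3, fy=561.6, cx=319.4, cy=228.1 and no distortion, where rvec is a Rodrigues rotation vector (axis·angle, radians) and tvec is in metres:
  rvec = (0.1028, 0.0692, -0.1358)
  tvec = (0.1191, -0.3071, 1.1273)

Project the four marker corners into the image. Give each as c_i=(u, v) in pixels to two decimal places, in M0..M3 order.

Intrinsics K: fx=854.3, fy=561.6, cx=319.4, cy=228.1
Marker side s = 0.224 m; corners in marker frame (Z=0):
  M0 = (-0.1120, +0.1120, 0)
  M1 = (+0.1120, +0.1120, 0)
  M2 = (+0.1120, -0.1120, 0)
  M3 = (-0.1120, -0.1120, 0)
rvec = (0.1028, 0.0692, -0.1358), |rvec| = θ = 0.18384 rad = 10.533°
Rodrigues: sinθ=0.18281, 1−cosθ=0.01685; R = I + sinθ·[k]× + (1−cosθ)·[k]×²:
    [+0.98842 +0.13858 +0.06185]
    [-0.13149 +0.98554 -0.10691]
    [-0.07577 +0.09754 +0.99234]
t = (0.1191, -0.3071, 1.1273) m
M0: Pc = R·M0+t = (+0.02392, -0.18199, +1.14671); u = 854.3·(+0.02392)/1.14671 + 319.4 = 337.2193, v = 561.6·(-0.18199)/1.14671 + 228.1 = 138.9691
M1: Pc = R·M1+t = (+0.24532, -0.21145, +1.12974); u = 854.3·(+0.24532)/1.12974 + 319.4 = 504.9124, v = 561.6·(-0.21145)/1.12974 + 228.1 = 122.9884
M2: Pc = R·M2+t = (+0.21428, -0.43221, +1.10789); u = 854.3·(+0.21428)/1.10789 + 319.4 = 484.6337, v = 561.6·(-0.43221)/1.10789 + 228.1 = 9.0101
M3: Pc = R·M3+t = (-0.00712, -0.40275, +1.12486); u = 854.3·(-0.00712)/1.12486 + 319.4 = 313.9895, v = 561.6·(-0.40275)/1.12486 + 228.1 = 27.0210

c0=(337.22, 138.97) c1=(504.91, 122.99) c2=(484.63, 9.01) c3=(313.99, 27.02)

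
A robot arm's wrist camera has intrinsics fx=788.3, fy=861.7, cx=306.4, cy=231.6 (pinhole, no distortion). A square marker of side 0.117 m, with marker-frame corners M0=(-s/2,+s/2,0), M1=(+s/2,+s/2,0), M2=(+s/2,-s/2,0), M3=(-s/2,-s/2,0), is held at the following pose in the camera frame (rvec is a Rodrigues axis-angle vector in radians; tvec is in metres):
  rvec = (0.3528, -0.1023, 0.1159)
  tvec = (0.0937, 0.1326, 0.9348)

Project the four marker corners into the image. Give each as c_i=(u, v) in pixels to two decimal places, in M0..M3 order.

Intrinsics K: fx=788.3, fy=861.7, cx=306.4, cy=231.6
Marker side s = 0.117 m; corners in marker frame (Z=0):
  M0 = (-0.0585, +0.0585, 0)
  M1 = (+0.0585, +0.0585, 0)
  M2 = (+0.0585, -0.0585, 0)
  M3 = (-0.0585, -0.0585, 0)
rvec = (0.3528, -0.1023, 0.1159), |rvec| = θ = 0.38518 rad = 22.069°
Rodrigues: sinθ=0.37573, 1−cosθ=0.07327; R = I + sinθ·[k]× + (1−cosθ)·[k]×²:
    [+0.98820 -0.13088 -0.07960]
    [+0.09523 +0.93190 -0.35000]
    [+0.11998 +0.33829 +0.93336]
t = (0.0937, 0.1326, 0.9348) m
M0: Pc = R·M0+t = (+0.02823, +0.18154, +0.94757); u = 788.3·(+0.02823)/0.94757 + 306.4 = 329.8883, v = 861.7·(+0.18154)/0.94757 + 231.6 = 396.6930
M1: Pc = R·M1+t = (+0.14385, +0.19269, +0.96161); u = 788.3·(+0.14385)/0.96161 + 306.4 = 424.3268, v = 861.7·(+0.19269)/0.96161 + 231.6 = 404.2674
M2: Pc = R·M2+t = (+0.15917, +0.08366, +0.92203); u = 788.3·(+0.15917)/0.92203 + 306.4 = 442.4809, v = 861.7·(+0.08366)/0.92203 + 231.6 = 309.7814
M3: Pc = R·M3+t = (+0.04355, +0.07251, +0.90799); u = 788.3·(+0.04355)/0.90799 + 306.4 = 344.2065, v = 861.7·(+0.07251)/0.90799 + 231.6 = 300.4161

c0=(329.89, 396.69) c1=(424.33, 404.27) c2=(442.48, 309.78) c3=(344.21, 300.42)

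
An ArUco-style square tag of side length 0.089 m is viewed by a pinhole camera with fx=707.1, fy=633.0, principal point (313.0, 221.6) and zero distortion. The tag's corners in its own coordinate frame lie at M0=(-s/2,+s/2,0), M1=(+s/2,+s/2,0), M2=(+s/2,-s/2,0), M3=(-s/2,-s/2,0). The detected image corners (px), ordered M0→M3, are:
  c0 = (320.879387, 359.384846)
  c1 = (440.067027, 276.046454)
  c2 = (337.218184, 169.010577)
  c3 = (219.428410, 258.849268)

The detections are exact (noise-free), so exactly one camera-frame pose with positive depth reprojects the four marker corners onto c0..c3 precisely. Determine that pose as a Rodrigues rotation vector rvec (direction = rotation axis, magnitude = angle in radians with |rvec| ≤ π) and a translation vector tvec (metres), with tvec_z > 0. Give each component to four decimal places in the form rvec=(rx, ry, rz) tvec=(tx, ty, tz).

rvec=(0.1750, 0.1442, -0.7056) tvec=(0.0090, 0.0291, 0.4019)

Intrinsics K: fx=707.1, fy=633.0, cx=313.0, cy=221.6
Marker side s = 0.089 m; corners in marker frame (Z=0):
  M0 = (-0.0445, +0.0445, 0)
  M1 = (+0.0445, +0.0445, 0)
  M2 = (+0.0445, -0.0445, 0)
  M3 = (-0.0445, -0.0445, 0)
Detected image corners:
  c0 = (320.879387, 359.384846) px
  c1 = (440.067027, 276.046454) px
  c2 = (337.218184, 169.010577) px
  c3 = (219.428410, 258.849268) px
Planar DLT: solve 8×8 A·h = b for H (H[2,2]=1):
  H  [+1175.41165 +1238.42725 +328.77634]
  H  [-1098.36298 +1238.67028 +267.37215]
  H  [-0.47365 +0.27578 +1.00000]
B = K⁻¹H; ‖b₁‖=2.488264, ‖b₂‖=2.488264; λ = 2/(‖b₁‖+‖b₂‖) = 0.401887, sign → tz>0 ⇒ λ=+0.401887
r₁ = λ·B[:,0] = (+0.75232,-0.63070,-0.19035); r₂ = λ·B[:,1] = (+0.65481,+0.74762,+0.11083)
r₃ = r₁×r₂ = (+0.07241,-0.20803,+0.97544); SVD([r₁ r₂ r₃]) → R = UVᵀ:
  R  [+0.75232 +0.65481 +0.07241]
  R  [-0.63070 +0.74762 -0.20803]
  R  [-0.19035 +0.11083 +0.97544]
t = (+0.00897, +0.02906, +0.40189) m
tr R = 2.475377; θ = arccos((tr R − 1)/2) = 0.741156 rad = 42.465°
axis k = ((R−Rᵀ)₃₂, (R−Rᵀ)₁₃, (R−Rᵀ)₂₁) / (2 sinθ) = (+0.236141, +0.194598, -0.952034)
rvec = θ·k = (+0.175017, +0.144227, -0.705606)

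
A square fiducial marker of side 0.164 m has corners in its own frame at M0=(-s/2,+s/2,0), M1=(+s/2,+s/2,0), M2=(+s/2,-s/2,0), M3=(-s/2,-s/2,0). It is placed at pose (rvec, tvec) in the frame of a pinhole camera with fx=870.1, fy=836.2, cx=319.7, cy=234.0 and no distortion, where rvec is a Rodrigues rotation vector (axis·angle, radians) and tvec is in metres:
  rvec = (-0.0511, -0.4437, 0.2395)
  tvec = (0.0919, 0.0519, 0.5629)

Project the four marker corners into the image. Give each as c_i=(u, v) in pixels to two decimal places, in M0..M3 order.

Intrinsics K: fx=870.1, fy=836.2, cx=319.7, cy=234.0
Marker side s = 0.164 m; corners in marker frame (Z=0):
  M0 = (-0.0820, +0.0820, 0)
  M1 = (+0.0820, +0.0820, 0)
  M2 = (+0.0820, -0.0820, 0)
  M3 = (-0.0820, -0.0820, 0)
rvec = (-0.0511, -0.4437, 0.2395), |rvec| = θ = 0.50679 rad = 29.037°
Rodrigues: sinθ=0.48538, 1−cosθ=0.12570; R = I + sinθ·[k]× + (1−cosθ)·[k]×²:
    [+0.87558 -0.21828 -0.43094]
    [+0.24047 +0.97065 -0.00307]
    [+0.41896 -0.10095 +0.90238]
t = (0.0919, 0.0519, 0.5629) m
M0: Pc = R·M0+t = (+0.00220, +0.11177, +0.52027); u = 870.1·(+0.00220)/0.52027 + 319.7 = 323.3844, v = 836.2·(+0.11177)/0.52027 + 234.0 = 413.6494
M1: Pc = R·M1+t = (+0.14580, +0.15121, +0.58898); u = 870.1·(+0.14580)/0.58898 + 319.7 = 535.0893, v = 836.2·(+0.15121)/0.58898 + 234.0 = 448.6835
M2: Pc = R·M2+t = (+0.18160, -0.00797, +0.60553); u = 870.1·(+0.18160)/0.60553 + 319.7 = 580.6399, v = 836.2·(-0.00797)/0.60553 + 234.0 = 222.9878
M3: Pc = R·M3+t = (+0.03800, -0.04741, +0.53682); u = 870.1·(+0.03800)/0.53682 + 319.7 = 381.2939, v = 836.2·(-0.04741)/0.53682 + 234.0 = 160.1467

c0=(323.38, 413.65) c1=(535.09, 448.68) c2=(580.64, 222.99) c3=(381.29, 160.15)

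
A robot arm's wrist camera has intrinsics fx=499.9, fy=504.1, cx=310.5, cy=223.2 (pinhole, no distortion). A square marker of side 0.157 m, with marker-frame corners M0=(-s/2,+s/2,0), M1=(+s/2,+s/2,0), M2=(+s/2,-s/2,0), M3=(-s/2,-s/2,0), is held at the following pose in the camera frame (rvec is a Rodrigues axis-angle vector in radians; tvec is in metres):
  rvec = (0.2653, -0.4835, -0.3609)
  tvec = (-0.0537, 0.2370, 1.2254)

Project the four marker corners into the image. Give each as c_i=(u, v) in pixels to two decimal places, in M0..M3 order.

Intrinsics K: fx=499.9, fy=504.1, cx=310.5, cy=223.2
Marker side s = 0.157 m; corners in marker frame (Z=0):
  M0 = (-0.0785, +0.0785, 0)
  M1 = (+0.0785, +0.0785, 0)
  M2 = (+0.0785, -0.0785, 0)
  M3 = (-0.0785, -0.0785, 0)
rvec = (0.2653, -0.4835, -0.3609), |rvec| = θ = 0.65909 rad = 37.763°
Rodrigues: sinθ=0.61240, 1−cosθ=0.20945; R = I + sinθ·[k]× + (1−cosθ)·[k]×²:
    [+0.82448 +0.27348 -0.49541]
    [-0.39718 +0.90326 -0.16237]
    [+0.40308 +0.33064 +0.85335]
t = (-0.0537, 0.2370, 1.2254) m
M0: Pc = R·M0+t = (-0.09695, +0.33908, +1.21971); u = 499.9·(-0.09695)/1.21971 + 310.5 = 270.7636, v = 504.1·(+0.33908)/1.21971 + 223.2 = 363.3416
M1: Pc = R·M1+t = (+0.03249, +0.27673, +1.28300); u = 499.9·(+0.03249)/1.28300 + 310.5 = 323.1594, v = 504.1·(+0.27673)/1.28300 + 223.2 = 331.9285
M2: Pc = R·M2+t = (-0.01045, +0.13492, +1.23109); u = 499.9·(-0.01045)/1.23109 + 310.5 = 306.2580, v = 504.1·(+0.13492)/1.23109 + 223.2 = 278.4445
M3: Pc = R·M3+t = (-0.13989, +0.19727, +1.16780); u = 499.9·(-0.13989)/1.16780 + 310.5 = 250.6172, v = 504.1·(+0.19727)/1.16780 + 223.2 = 308.3557

c0=(270.76, 363.34) c1=(323.16, 331.93) c2=(306.26, 278.44) c3=(250.62, 308.36)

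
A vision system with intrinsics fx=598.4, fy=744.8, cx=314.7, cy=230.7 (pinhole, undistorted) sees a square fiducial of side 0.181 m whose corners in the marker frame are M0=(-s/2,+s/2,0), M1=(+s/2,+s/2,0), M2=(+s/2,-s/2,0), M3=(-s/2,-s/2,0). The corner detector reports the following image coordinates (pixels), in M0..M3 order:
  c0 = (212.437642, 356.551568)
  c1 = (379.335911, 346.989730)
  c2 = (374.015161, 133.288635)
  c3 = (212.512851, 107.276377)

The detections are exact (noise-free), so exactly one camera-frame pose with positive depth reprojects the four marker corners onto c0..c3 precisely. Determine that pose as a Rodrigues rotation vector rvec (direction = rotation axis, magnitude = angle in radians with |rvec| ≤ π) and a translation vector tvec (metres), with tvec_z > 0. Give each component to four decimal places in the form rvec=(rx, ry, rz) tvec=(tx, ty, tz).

Intrinsics K: fx=598.4, fy=744.8, cx=314.7, cy=230.7
Marker side s = 0.181 m; corners in marker frame (Z=0):
  M0 = (-0.0905, +0.0905, 0)
  M1 = (+0.0905, +0.0905, 0)
  M2 = (+0.0905, -0.0905, 0)
  M3 = (-0.0905, -0.0905, 0)
Detected image corners:
  c0 = (212.437642, 356.551568) px
  c1 = (379.335911, 346.989730) px
  c2 = (374.015161, 133.288635) px
  c3 = (212.512851, 107.276377) px
Planar DLT: solve 8×8 A·h = b for H (H[2,2]=1):
  H  [+1159.06937 -41.86504 +300.91216]
  H  [+249.21200 +1225.24774 +234.30015]
  H  [+0.85597 -0.19523 +1.00000]
B = K⁻¹H; ‖b₁‖=1.716991, ‖b₂‖=1.716991; λ = 2/(‖b₁‖+‖b₂‖) = 0.582414, sign → tz>0 ⇒ λ=+0.582414
r₁ = λ·B[:,0] = (+0.86593,+0.04046,+0.49853); r₂ = λ·B[:,1] = (+0.01905,+0.99333,-0.11371)
r₃ = r₁×r₂ = (-0.49981,+0.10796,+0.85938); SVD([r₁ r₂ r₃]) → R = UVᵀ:
  R  [+0.86593 +0.01905 -0.49981]
  R  [+0.04046 +0.99333 +0.10796]
  R  [+0.49853 -0.11371 +0.85938]
t = (-0.01342, +0.00282, +0.58241) m
tr R = 2.718641; θ = arccos((tr R − 1)/2) = 0.536857 rad = 30.760°
axis k = ((R−Rᵀ)₃₂, (R−Rᵀ)₁₃, (R−Rᵀ)₂₁) / (2 sinθ) = (-0.216706, -0.976013, +0.020929)
rvec = θ·k = (-0.116340, -0.523979, +0.011236)

rvec=(-0.1163, -0.5240, 0.0112) tvec=(-0.0134, 0.0028, 0.5824)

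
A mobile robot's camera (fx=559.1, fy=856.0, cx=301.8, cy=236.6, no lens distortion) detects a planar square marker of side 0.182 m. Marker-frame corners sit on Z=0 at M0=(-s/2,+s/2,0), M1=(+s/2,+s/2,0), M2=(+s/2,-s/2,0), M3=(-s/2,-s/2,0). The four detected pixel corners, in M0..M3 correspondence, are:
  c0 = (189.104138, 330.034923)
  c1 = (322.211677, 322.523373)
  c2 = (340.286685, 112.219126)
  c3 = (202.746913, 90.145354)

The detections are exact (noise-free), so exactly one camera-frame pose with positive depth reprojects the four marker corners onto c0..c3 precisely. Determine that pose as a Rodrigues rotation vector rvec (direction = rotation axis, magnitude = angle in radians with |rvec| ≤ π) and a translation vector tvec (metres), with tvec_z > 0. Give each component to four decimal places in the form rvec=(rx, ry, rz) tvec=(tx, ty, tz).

rvec=(0.2078, -0.5045, 0.0720) tvec=(-0.0415, -0.0159, 0.6820)

Intrinsics K: fx=559.1, fy=856.0, cx=301.8, cy=236.6
Marker side s = 0.182 m; corners in marker frame (Z=0):
  M0 = (-0.0910, +0.0910, 0)
  M1 = (+0.0910, +0.0910, 0)
  M2 = (+0.0910, -0.0910, 0)
  M3 = (-0.0910, -0.0910, 0)
Detected image corners:
  c0 = (189.104138, 330.034923) px
  c1 = (322.211677, 322.523373) px
  c2 = (340.286685, 112.219126) px
  c3 = (202.746913, 90.145354) px
Planar DLT: solve 8×8 A·h = b for H (H[2,2]=1):
  H  [+931.35016 -18.44764 +267.79117]
  H  [+190.58259 +1287.85590 +216.66681]
  H  [+0.71364 +0.26359 +1.00000]
B = K⁻¹H; ‖b₁‖=1.466226, ‖b₂‖=1.466226; λ = 2/(‖b₁‖+‖b₂‖) = 0.682023, sign → tz>0 ⇒ λ=+0.682023
r₁ = λ·B[:,0] = (+0.87339,+0.01732,+0.48672); r₂ = λ·B[:,1] = (-0.11955,+0.97642,+0.17978)
r₃ = r₁×r₂ = (-0.47212,-0.21520,+0.85486); SVD([r₁ r₂ r₃]) → R = UVᵀ:
  R  [+0.87339 -0.11955 -0.47212]
  R  [+0.01732 +0.97642 -0.21520]
  R  [+0.48672 +0.17978 +0.85486]
t = (-0.04149, -0.01588, +0.68202) m
tr R = 2.704665; θ = arccos((tr R − 1)/2) = 0.550367 rad = 31.534°
axis k = ((R−Rᵀ)₃₂, (R−Rᵀ)₁₃, (R−Rᵀ)₂₁) / (2 sinθ) = (+0.377607, -0.916675, +0.130846)
rvec = θ·k = (+0.207822, -0.504508, +0.072013)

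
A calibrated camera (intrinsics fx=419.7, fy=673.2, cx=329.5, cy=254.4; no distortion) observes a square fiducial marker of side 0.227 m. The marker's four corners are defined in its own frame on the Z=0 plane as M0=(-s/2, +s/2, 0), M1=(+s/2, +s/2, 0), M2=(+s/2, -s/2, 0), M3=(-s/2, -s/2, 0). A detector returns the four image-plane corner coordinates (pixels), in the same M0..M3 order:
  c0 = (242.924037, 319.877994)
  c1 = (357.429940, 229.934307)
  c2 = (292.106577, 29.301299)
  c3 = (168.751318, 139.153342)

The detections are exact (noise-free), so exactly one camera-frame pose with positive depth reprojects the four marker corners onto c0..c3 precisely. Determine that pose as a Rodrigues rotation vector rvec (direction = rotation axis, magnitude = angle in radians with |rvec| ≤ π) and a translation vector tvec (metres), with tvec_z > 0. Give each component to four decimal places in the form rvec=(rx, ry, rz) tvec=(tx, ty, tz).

Intrinsics K: fx=419.7, fy=673.2, cx=329.5, cy=254.4
Marker side s = 0.227 m; corners in marker frame (Z=0):
  M0 = (-0.1135, +0.1135, 0)
  M1 = (+0.1135, +0.1135, 0)
  M2 = (+0.1135, -0.1135, 0)
  M3 = (-0.1135, -0.1135, 0)
Detected image corners:
  c0 = (242.924037, 319.877994) px
  c1 = (357.429940, 229.934307) px
  c2 = (292.106577, 29.301299) px
  c3 = (168.751318, 139.153342) px
Planar DLT: solve 8×8 A·h = b for H (H[2,2]=1):
  H  [+464.41930 +429.01449 +265.62416]
  H  [-477.39375 +920.97520 +185.76281]
  H  [-0.22048 +0.45709 +1.00000]
B = K⁻¹H; ‖b₁‖=1.441440, ‖b₂‖=1.441440; λ = 2/(‖b₁‖+‖b₂‖) = 0.693751, sign → tz>0 ⇒ λ=+0.693751
r₁ = λ·B[:,0] = (+0.88775,-0.43417,-0.15295); r₂ = λ·B[:,1] = (+0.46019,+0.82926,+0.31710)
r₃ = r₁×r₂ = (-0.01084,-0.35190,+0.93598); SVD([r₁ r₂ r₃]) → R = UVᵀ:
  R  [+0.88775 +0.46019 -0.01084]
  R  [-0.43417 +0.82926 -0.35190]
  R  [-0.15295 +0.31710 +0.93598]
t = (-0.10558, -0.07073, +0.69375) m
tr R = 2.652985; θ = arccos((tr R − 1)/2) = 0.597948 rad = 34.260°
axis k = ((R−Rᵀ)₃₂, (R−Rᵀ)₁₃, (R−Rᵀ)₂₁) / (2 sinθ) = (+0.594197, +0.126226, -0.794353)
rvec = θ·k = (+0.355299, +0.075477, -0.474982)

rvec=(0.3553, 0.0755, -0.4750) tvec=(-0.1056, -0.0707, 0.6938)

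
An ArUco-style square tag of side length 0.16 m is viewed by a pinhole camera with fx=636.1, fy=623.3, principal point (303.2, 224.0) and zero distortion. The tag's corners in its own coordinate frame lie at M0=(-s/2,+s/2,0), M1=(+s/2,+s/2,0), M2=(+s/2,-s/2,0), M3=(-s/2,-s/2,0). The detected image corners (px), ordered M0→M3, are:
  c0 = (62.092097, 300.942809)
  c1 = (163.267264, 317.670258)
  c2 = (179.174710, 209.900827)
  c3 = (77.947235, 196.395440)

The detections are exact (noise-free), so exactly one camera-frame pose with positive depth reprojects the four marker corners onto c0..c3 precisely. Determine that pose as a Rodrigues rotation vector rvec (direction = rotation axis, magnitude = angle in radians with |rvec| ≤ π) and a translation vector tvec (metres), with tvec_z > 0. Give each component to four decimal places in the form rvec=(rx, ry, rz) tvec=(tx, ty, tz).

Intrinsics K: fx=636.1, fy=623.3, cx=303.2, cy=224.0
Marker side s = 0.16 m; corners in marker frame (Z=0):
  M0 = (-0.0800, +0.0800, 0)
  M1 = (+0.0800, +0.0800, 0)
  M2 = (+0.0800, -0.0800, 0)
  M3 = (-0.0800, -0.0800, 0)
Detected image corners:
  c0 = (62.092097, 300.942809) px
  c1 = (163.267264, 317.670258) px
  c2 = (179.174710, 209.900827) px
  c3 = (77.947235, 196.395440) px
Planar DLT: solve 8×8 A·h = b for H (H[2,2]=1):
  H  [+610.07318 -102.38672 +119.88388]
  H  [+46.79834 +656.68898 +256.00464]
  H  [-0.18600 -0.02596 +1.00000]
B = K⁻¹H; ‖b₁‖=1.073546, ‖b₂‖=1.073546; λ = 2/(‖b₁‖+‖b₂‖) = 0.931492, sign → tz>0 ⇒ λ=+0.931492
r₁ = λ·B[:,0] = (+0.97596,+0.13220,-0.17326); r₂ = λ·B[:,1] = (-0.13841,+0.99008,-0.02418)
r₃ = r₁×r₂ = (+0.16834,+0.04758,+0.98458); SVD([r₁ r₂ r₃]) → R = UVᵀ:
  R  [+0.97596 -0.13841 +0.16834]
  R  [+0.13220 +0.99008 +0.04758]
  R  [-0.17326 -0.02418 +0.98458]
t = (-0.26844, +0.04783, +0.93149) m
tr R = 2.950623; θ = arccos((tr R − 1)/2) = 0.222669 rad = 12.758°
axis k = ((R−Rᵀ)₃₂, (R−Rᵀ)₁₃, (R−Rᵀ)₂₁) / (2 sinθ) = (-0.162472, +0.773433, +0.612702)
rvec = θ·k = (-0.036178, +0.172220, +0.136430)

rvec=(-0.0362, 0.1722, 0.1364) tvec=(-0.2684, 0.0478, 0.9315)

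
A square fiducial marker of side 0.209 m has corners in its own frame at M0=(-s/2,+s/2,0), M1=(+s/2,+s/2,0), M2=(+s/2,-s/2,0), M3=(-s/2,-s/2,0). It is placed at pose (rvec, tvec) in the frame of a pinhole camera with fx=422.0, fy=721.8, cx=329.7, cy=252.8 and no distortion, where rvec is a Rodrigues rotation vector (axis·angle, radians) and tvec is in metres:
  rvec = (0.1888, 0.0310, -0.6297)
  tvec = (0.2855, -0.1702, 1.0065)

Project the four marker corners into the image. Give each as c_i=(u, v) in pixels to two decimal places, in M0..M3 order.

Intrinsics K: fx=422.0, fy=721.8, cx=329.7, cy=252.8
Marker side s = 0.209 m; corners in marker frame (Z=0):
  M0 = (-0.1045, +0.1045, 0)
  M1 = (+0.1045, +0.1045, 0)
  M2 = (+0.1045, -0.1045, 0)
  M3 = (-0.1045, -0.1045, 0)
rvec = (0.1888, 0.0310, -0.6297), |rvec| = θ = 0.65813 rad = 37.708°
Rodrigues: sinθ=0.61163, 1−cosθ=0.20886; R = I + sinθ·[k]× + (1−cosθ)·[k]×²:
    [+0.80833 +0.58804 -0.02852]
    [-0.58240 +0.79160 -0.18488]
    [-0.08614 +0.16605 +0.98235]
t = (0.2855, -0.1702, 1.0065) m
M0: Pc = R·M0+t = (+0.26248, -0.02662, +1.03285); u = 422.0·(+0.26248)/1.03285 + 329.7 = 436.9431, v = 721.8·(-0.02662)/1.03285 + 252.8 = 234.1989
M1: Pc = R·M1+t = (+0.43142, -0.14834, +1.01485); u = 422.0·(+0.43142)/1.01485 + 329.7 = 509.0953, v = 721.8·(-0.14834)/1.01485 + 252.8 = 147.2966
M2: Pc = R·M2+t = (+0.30852, -0.31378, +0.98015); u = 422.0·(+0.30852)/0.98015 + 329.7 = 462.5328, v = 721.8·(-0.31378)/0.98015 + 252.8 = 21.7238
M3: Pc = R·M3+t = (+0.13958, -0.19206, +0.99815); u = 422.0·(+0.13958)/0.99815 + 329.7 = 388.7117, v = 721.8·(-0.19206)/0.99815 + 252.8 = 113.9124

c0=(436.94, 234.20) c1=(509.10, 147.30) c2=(462.53, 21.72) c3=(388.71, 113.91)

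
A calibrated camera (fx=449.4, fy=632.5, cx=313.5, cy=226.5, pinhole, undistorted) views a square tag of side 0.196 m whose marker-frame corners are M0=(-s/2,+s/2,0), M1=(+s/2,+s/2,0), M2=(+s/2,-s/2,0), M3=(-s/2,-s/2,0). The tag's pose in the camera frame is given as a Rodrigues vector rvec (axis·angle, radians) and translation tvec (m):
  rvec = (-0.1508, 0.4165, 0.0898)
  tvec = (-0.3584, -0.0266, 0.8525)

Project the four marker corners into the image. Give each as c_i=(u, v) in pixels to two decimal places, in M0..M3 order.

Intrinsics K: fx=449.4, fy=632.5, cx=313.5, cy=226.5
Marker side s = 0.196 m; corners in marker frame (Z=0):
  M0 = (-0.0980, +0.0980, 0)
  M1 = (+0.0980, +0.0980, 0)
  M2 = (+0.0980, -0.0980, 0)
  M3 = (-0.0980, -0.0980, 0)
rvec = (-0.1508, 0.4165, 0.0898), |rvec| = θ = 0.45197 rad = 25.896°
Rodrigues: sinθ=0.43674, 1−cosθ=0.10041; R = I + sinθ·[k]× + (1−cosθ)·[k]×²:
    [+0.91077 -0.11765 +0.39581]
    [+0.05590 +0.98486 +0.16410]
    [-0.40912 -0.12733 +0.90355]
t = (-0.3584, -0.0266, 0.8525) m
M0: Pc = R·M0+t = (-0.45918, +0.06444, +0.88012); u = 449.4·(-0.45918)/0.88012 + 313.5 = 79.0335, v = 632.5·(+0.06444)/0.88012 + 226.5 = 272.8086
M1: Pc = R·M1+t = (-0.28067, +0.07539, +0.79993); u = 449.4·(-0.28067)/0.79993 + 313.5 = 155.8169, v = 632.5·(+0.07539)/0.79993 + 226.5 = 286.1141
M2: Pc = R·M2+t = (-0.25762, -0.11764, +0.82488); u = 449.4·(-0.25762)/0.82488 + 313.5 = 173.1502, v = 632.5·(-0.11764)/0.82488 + 226.5 = 136.2984
M3: Pc = R·M3+t = (-0.43613, -0.12859, +0.90507); u = 449.4·(-0.43613)/0.90507 + 313.5 = 96.9484, v = 632.5·(-0.12859)/0.90507 + 226.5 = 136.6332

c0=(79.03, 272.81) c1=(155.82, 286.11) c2=(173.15, 136.30) c3=(96.95, 136.63)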